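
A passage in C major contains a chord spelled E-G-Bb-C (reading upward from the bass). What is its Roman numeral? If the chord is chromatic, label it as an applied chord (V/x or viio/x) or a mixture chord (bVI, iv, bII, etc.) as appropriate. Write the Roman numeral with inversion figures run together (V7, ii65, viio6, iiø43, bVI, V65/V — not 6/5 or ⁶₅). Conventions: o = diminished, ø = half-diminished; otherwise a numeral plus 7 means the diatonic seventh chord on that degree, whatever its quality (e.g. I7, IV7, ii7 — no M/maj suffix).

The pitches C-E-G-Bb form a dominant seventh chord rooted on C.
C is not a diatonic chord root with this quality in C major, but it lies a perfect fifth above F (IV), so the chord functions as an applied dominant of IV.
With E in the bass the chord is in first inversion, so the figured bass is 65.

V65/IV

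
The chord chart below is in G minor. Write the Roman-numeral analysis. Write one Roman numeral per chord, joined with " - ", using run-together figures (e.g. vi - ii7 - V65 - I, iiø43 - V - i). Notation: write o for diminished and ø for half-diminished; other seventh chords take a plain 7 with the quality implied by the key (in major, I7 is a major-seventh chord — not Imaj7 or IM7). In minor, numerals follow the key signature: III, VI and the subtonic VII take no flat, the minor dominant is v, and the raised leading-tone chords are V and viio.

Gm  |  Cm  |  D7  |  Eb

i - iv - V7 - VI

Gm: minor triad on G = scale degree 1 → i.
Cm: minor triad on C = scale degree 4 → iv.
D7: dominant seventh chord on D = scale degree 5 → V7.
Eb: root Eb is the submediant; major triad there is VI.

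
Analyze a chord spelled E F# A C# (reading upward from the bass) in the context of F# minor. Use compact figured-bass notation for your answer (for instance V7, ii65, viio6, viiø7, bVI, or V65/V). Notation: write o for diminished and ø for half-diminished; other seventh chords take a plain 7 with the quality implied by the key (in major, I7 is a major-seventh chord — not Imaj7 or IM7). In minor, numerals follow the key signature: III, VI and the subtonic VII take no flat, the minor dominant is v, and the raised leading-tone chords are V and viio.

Stacked in thirds the chord is F#-A-C#-E: a minor seventh chord on F#.
F# is scale degree 1 in F# minor, and a minor seventh chord on that degree is written i7.
With E in the bass the chord is in third inversion, so the figured bass is 42.

i42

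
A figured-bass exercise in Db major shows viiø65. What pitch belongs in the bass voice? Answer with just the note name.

viiø in Db major has root C; the chord is C-Eb-Gb-Bb.
The figure 65 means first inversion — the third is in the bass.

Eb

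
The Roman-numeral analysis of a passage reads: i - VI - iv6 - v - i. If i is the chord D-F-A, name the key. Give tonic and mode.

The chord Dm is a minor triad rooted on D; its label is i.
If D is scale degree 1 and the mode makes that degree carry a minor triad, the tonic is D and the mode is minor.

D minor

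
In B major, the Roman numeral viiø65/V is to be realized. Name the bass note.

The applied chord viiø65/V is rooted on E#: E#-G#-B-D#.
The figure 65 means first inversion — the third is in the bass.

G#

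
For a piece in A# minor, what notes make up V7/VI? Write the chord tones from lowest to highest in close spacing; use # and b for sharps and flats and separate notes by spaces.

C# E# G# B

V7/VI is a secondary dominant — the dominant seventh of VI. VI in A# minor is F#, so the applied chord's root is C#, a perfect fifth above.
Building a dominant seventh chord on C# gives C#-E#-G#-B.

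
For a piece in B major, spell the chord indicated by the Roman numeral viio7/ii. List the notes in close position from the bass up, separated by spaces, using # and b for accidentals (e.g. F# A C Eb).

B# D# F# A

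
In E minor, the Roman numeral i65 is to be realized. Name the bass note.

G

i in E minor has root E; the chord is E-G-B-D.
The figure 65 means first inversion — the third is in the bass.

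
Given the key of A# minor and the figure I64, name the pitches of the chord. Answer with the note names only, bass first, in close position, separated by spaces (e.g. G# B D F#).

I64 is the major tonic (Picardy third), borrowed from the parallel major. In A# minor that root is A#.
So the chord is A#-C##-E#.
The figured bass 64 indicates second inversion, placing the fifth (E#) in the bass: E#-A#-C##.

E# A# C##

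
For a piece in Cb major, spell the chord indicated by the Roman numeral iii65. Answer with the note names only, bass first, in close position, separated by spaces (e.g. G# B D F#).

Gb Bb Db Eb

The numeral's case and figure indicate a minor seventh chord. In Cb major its root, the mediant, is Eb.
Stacking thirds from Eb gives Eb-Gb-Bb-Db.
The figured bass 65 indicates first inversion, placing the third (Gb) in the bass: Gb-Bb-Db-Eb.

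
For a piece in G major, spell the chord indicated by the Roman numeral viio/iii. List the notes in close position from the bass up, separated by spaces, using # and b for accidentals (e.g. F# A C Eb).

viio/iii is a secondary leading-tone chord. The target iii is B in G major; the applied chord is rooted a semitone below, on A#.
Building a diminished triad on A# gives A#-C#-E.

A# C# E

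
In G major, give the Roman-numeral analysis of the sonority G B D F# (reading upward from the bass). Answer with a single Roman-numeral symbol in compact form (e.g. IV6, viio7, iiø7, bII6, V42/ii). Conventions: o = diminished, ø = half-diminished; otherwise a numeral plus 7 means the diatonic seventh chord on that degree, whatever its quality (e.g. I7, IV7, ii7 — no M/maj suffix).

I7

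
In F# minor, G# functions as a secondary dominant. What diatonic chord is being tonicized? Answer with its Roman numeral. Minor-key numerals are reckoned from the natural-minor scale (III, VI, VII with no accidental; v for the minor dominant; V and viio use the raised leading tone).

V

The chord is a major triad on G#.
A dominant resolves down a perfect fifth: G# → C#. In F# minor, C# is scale degree 5, i.e. V.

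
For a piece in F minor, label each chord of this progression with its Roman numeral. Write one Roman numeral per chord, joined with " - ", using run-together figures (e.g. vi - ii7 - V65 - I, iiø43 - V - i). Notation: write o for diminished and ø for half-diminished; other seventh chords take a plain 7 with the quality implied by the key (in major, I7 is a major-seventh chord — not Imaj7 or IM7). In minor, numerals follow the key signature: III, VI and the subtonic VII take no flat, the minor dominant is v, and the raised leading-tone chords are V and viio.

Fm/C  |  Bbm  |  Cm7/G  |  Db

i64 - iv - v43 - VI

Fm/C: root F is the tonic; minor triad there is i64.
Bbm: root Bb is the subdominant; minor triad there is iv.
Cm7/G: minor seventh chord on C = scale degree 5 → v43.
Db has root Db, degree 6 in F minor, so VI.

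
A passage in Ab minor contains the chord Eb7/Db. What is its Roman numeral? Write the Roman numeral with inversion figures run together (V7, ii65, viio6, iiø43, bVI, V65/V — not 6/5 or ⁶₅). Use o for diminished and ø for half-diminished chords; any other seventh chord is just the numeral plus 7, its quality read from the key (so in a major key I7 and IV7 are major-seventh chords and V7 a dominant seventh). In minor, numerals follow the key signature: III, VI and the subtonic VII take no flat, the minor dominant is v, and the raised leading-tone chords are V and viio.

V42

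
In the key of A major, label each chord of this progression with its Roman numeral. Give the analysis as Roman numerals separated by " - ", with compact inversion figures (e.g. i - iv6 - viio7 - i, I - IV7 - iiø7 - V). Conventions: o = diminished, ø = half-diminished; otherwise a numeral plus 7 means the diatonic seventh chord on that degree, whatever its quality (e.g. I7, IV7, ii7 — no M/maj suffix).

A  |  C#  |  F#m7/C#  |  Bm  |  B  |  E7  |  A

I - V/vi - vi43 - ii - V/V - V7 - I

A: major triad on A = scale degree 1 → I.
C#: chromatic; C# is V of vi, so V/vi.
F#m7/C#: minor seventh chord on F# = scale degree 6 → vi43.
Bm: minor triad on B = scale degree 2 → ii.
B is the secondary dominant of V (major triad on B): V/V.
E7 has root E, degree 5 in A major, so V7.
A: major triad on A = scale degree 1 → I.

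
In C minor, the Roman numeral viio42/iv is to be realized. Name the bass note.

Db

The applied chord viio42/iv is rooted on E: E-G-Bb-Db.
The figure 42 means third inversion — the seventh is in the bass.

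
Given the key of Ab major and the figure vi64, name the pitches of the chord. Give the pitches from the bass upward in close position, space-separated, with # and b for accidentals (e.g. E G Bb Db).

In Ab major, the sixth degree is F, and the diatonic chord built there is a minor triad.
That chord is spelled F-Ab-C.
The figured bass 64 indicates second inversion, placing the fifth (C) in the bass: C-F-Ab.

C F Ab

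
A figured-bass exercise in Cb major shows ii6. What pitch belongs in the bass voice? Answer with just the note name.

ii in Cb major has root Db; the chord is Db-Fb-Ab.
The figure 6 means first inversion — the third is in the bass.

Fb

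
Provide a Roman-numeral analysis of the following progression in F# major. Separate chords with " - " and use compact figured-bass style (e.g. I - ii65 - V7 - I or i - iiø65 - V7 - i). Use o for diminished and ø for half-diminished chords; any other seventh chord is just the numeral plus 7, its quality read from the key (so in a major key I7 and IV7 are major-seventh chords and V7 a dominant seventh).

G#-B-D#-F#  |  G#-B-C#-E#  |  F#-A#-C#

G#-B-D#-F#: root G# is the supertonic; minor seventh chord there is ii7.
G#-B-C#-E#: dominant seventh chord on C# = scale degree 5 → V43.
F#-A#-C#: major triad on F# = scale degree 1 → I.

ii7 - V43 - I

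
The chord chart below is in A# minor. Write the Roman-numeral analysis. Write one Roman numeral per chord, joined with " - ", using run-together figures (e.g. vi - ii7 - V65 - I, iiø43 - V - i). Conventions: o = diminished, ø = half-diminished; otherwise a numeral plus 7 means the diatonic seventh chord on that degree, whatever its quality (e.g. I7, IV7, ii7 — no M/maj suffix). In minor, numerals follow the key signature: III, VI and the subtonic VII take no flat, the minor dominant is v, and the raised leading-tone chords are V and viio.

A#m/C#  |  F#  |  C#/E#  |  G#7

A#m/C# has root A#, degree 1 in A# minor, so i6.
F# has root F#, degree 6 in A# minor, so VI.
C#/E#: root C# is the mediant; major triad there is III6.
G#7: dominant seventh chord on G# = scale degree 7 → VII7.

i6 - VI - III6 - VII7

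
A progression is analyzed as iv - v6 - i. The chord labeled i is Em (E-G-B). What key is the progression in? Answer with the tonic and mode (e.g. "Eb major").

The anchor chord is a minor triad on E, labeled i.
If E is scale degree 1 and the mode makes that degree carry a minor triad, the tonic is E and the mode is minor.

E minor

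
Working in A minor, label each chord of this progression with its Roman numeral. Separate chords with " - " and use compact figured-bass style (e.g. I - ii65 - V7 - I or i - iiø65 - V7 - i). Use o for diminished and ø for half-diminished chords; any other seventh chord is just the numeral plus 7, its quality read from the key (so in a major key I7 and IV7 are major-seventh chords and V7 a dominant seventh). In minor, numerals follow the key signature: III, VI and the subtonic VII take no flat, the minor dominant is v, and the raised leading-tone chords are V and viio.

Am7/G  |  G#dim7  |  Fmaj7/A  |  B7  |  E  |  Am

i42 - viio7 - VI65 - V7/V - V - i

Am7/G: minor seventh chord on A = scale degree 1 → i42.
G#dim7 has root G#, degree 7 in A minor, so viio7.
Fmaj7/A: root F is the submediant; major seventh chord there is VI65.
B7 is the secondary dominant of V (dominant seventh chord on B): V7/V.
E: major triad on E = scale degree 5 → V.
Am: root A is the tonic; minor triad there is i.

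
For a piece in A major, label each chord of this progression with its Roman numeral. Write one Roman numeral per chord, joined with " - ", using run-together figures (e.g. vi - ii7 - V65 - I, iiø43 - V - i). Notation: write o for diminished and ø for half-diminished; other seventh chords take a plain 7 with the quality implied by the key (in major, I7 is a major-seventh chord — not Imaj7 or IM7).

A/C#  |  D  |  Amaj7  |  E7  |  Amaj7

A/C#: major triad on A = scale degree 1 → I6.
D: major triad on D = scale degree 4 → IV.
Amaj7: root A is the tonic; major seventh chord there is I7.
E7: dominant seventh chord on E = scale degree 5 → V7.
Amaj7 has root A, degree 1 in A major, so I7.

I6 - IV - I7 - V7 - I7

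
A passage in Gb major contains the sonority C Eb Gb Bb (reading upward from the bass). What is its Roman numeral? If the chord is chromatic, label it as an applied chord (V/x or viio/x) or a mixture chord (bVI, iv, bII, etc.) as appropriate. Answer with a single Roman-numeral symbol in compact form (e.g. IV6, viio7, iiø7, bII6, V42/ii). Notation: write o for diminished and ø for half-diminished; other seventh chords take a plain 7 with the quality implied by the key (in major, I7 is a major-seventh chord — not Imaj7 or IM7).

The pitches C-Eb-Gb-Bb form a half-diminished seventh chord rooted on C.
C sits a half step below Db (V in Gb major); a diminished chord there is the applied leading-tone chord of V.

viiø7/V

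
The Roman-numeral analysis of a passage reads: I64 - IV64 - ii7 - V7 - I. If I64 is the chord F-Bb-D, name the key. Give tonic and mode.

Bb major

I64 is given as F-Bb-D — a major triad with root Bb.
If Bb is scale degree 1 and the mode makes that degree carry a major triad, the tonic is Bb and the mode is major.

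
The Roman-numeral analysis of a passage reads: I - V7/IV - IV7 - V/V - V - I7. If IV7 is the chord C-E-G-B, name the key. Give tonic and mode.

G major

The chord Cmaj7 is a major seventh chord rooted on C; its label is IV7.
IV7 on C implies C is the subdominant; that puts the tonic at G, and the uppercase numeral fits major mode.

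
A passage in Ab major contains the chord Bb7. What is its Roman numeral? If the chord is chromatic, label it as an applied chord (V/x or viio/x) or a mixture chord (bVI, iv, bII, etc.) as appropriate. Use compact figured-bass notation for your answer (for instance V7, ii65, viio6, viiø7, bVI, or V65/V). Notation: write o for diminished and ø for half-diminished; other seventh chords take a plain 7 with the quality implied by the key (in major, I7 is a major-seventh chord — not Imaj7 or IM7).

V7/V

The pitches Bb-D-F-Ab form a dominant seventh chord rooted on Bb.
Bb is not a diatonic chord root with this quality in Ab major, but it lies a perfect fifth above Eb (V), so the chord functions as an applied dominant of V.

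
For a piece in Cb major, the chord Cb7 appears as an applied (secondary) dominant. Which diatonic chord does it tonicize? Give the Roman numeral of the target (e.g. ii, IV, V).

The chord is a dominant seventh chord on Cb.
A dominant resolves down a perfect fifth: Cb → Fb. In Cb major, Fb is scale degree 4, i.e. IV.

IV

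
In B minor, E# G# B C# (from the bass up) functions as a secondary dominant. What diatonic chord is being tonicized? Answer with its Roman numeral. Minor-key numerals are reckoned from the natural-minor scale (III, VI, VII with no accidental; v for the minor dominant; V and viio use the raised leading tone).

V

The chord is a dominant seventh chord on C#.
A dominant resolves down a perfect fifth: C# → F#. In B minor, F# is scale degree 5, i.e. V.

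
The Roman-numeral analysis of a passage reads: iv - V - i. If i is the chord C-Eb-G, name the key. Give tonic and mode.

i is given as C-Eb-G — a minor triad with root C.
If C is scale degree 1 and the mode makes that degree carry a minor triad, the tonic is C and the mode is minor.

C minor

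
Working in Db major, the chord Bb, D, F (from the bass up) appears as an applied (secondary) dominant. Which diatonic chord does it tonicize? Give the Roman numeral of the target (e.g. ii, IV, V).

The chord is a major triad on Bb.
A dominant resolves down a perfect fifth: Bb → Eb. In Db major, Eb is scale degree 2, i.e. ii.

ii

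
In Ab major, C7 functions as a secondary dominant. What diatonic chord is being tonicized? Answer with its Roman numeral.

The chord is a dominant seventh chord on C.
A dominant resolves down a perfect fifth: C → F. In Ab major, F is scale degree 6, i.e. vi.

vi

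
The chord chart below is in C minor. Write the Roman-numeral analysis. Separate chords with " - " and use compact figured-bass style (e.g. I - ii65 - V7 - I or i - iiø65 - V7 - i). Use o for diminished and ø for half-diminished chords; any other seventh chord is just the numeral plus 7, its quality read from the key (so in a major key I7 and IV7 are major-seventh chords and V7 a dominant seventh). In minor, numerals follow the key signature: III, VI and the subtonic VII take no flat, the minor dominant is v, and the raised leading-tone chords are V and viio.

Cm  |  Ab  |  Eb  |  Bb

i - VI - III - VII

Cm has root C, degree 1 in C minor, so i.
Ab: root Ab is the submediant; major triad there is VI.
Eb has root Eb, degree 3 in C minor, so III.
Bb has root Bb, degree 7 in C minor, so VII.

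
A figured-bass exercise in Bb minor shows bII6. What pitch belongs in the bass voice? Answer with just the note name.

Eb

bII in Bb minor has root Cb; the chord is Cb-Eb-Gb.
The figure 6 means first inversion — the third is in the bass.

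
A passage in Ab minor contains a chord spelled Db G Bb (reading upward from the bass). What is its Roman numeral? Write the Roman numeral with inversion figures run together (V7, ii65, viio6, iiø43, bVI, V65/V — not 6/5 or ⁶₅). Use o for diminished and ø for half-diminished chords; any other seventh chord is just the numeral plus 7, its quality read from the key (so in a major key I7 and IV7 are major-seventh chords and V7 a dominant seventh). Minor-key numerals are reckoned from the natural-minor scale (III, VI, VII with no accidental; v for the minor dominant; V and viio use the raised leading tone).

viio64

The pitches G-Bb-Db form a diminished triad rooted on G.
G is scale degree 7 in Ab minor, and a diminished triad on that degree is written viio.
With Db in the bass the chord is in second inversion, so the figured bass is 64.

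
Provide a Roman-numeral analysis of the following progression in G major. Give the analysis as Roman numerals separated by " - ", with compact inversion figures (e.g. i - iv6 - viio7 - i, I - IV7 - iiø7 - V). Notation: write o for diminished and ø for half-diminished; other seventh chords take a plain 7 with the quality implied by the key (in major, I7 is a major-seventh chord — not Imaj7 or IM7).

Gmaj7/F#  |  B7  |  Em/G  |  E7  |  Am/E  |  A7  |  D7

I42 - V7/vi - vi6 - V7/ii - ii64 - V7/V - V7

Gmaj7/F#: major seventh chord on G = scale degree 1 → I42.
B7: a dominant seventh chord on B, the applied dominant of vi → V7/vi.
Em/G: minor triad on E = scale degree 6 → vi6.
E7: chromatic; E is V of ii, so V7/ii.
Am/E: root A is the supertonic; minor triad there is ii64.
A7 is the secondary dominant of V (dominant seventh chord on A): V7/V.
D7: dominant seventh chord on D = scale degree 5 → V7.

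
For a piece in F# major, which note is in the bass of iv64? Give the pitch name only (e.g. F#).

iv in F# major has root B; the chord is B-D-F#.
The figure 64 means second inversion — the fifth is in the bass.

F#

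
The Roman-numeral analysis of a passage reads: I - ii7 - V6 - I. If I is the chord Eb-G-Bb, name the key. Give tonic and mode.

I is given as Eb-G-Bb — a major triad with root Eb.
If Eb is scale degree 1 and the mode makes that degree carry a major triad, the tonic is Eb and the mode is major.

Eb major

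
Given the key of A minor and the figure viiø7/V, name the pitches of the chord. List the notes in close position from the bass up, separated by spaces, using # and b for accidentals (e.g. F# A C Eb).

The slash marks an applied leading-tone chord: viio of V. In A minor, V is E, so the leading tone to it is D#, a half step below.
Building a half-diminished seventh chord on D# gives D#-F#-A-C#.

D# F# A C#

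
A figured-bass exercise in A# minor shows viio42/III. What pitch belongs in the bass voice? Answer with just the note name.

The applied chord viio42/III is rooted on B#: B#-D#-F#-A.
The figure 42 means third inversion — the seventh is in the bass.

A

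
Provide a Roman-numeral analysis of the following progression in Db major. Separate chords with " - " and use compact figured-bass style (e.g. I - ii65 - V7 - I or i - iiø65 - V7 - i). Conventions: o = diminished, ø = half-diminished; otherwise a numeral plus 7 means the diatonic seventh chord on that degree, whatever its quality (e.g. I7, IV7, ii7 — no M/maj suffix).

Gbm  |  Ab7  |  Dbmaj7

iv - V7 - I7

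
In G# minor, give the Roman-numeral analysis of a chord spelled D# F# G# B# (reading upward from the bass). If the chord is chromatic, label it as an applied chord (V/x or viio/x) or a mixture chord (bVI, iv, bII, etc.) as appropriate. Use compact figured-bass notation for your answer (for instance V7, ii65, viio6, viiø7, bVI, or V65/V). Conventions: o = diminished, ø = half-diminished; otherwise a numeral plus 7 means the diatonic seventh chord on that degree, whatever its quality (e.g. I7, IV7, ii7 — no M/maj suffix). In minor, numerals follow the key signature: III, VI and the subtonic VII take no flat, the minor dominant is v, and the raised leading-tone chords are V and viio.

Stacked in thirds the chord is G#-B#-D#-F#: a dominant seventh chord on G#.
G# is not a diatonic chord root with this quality in G# minor, but it lies a perfect fifth above C# (iv), so the chord functions as an applied dominant of iv.
With D# in the bass the chord is in second inversion, so the figured bass is 43.

V43/iv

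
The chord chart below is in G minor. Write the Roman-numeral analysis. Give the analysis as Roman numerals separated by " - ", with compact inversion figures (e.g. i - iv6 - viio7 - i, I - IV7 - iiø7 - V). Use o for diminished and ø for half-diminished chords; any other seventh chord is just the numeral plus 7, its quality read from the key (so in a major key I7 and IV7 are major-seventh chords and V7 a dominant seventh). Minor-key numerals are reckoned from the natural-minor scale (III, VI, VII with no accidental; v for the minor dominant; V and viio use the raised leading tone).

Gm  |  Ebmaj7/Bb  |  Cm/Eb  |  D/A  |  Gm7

i - VI43 - iv6 - V64 - i7

Gm has root G, degree 1 in G minor, so i.
Ebmaj7/Bb: major seventh chord on Eb = scale degree 6 → VI43.
Cm/Eb: minor triad on C = scale degree 4 → iv6.
D/A has root D, degree 5 in G minor, so V64.
Gm7 has root G, degree 1 in G minor, so i7.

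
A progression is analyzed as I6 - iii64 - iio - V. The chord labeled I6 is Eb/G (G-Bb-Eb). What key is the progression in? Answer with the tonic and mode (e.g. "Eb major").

The anchor chord is a major triad on Eb, labeled I6.
If Eb is scale degree 1 and the mode makes that degree carry a major triad, the tonic is Eb and the mode is major.

Eb major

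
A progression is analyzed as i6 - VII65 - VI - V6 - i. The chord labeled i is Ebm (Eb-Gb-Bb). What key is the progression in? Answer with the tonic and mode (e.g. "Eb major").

The anchor chord is a minor triad on Eb, labeled i.
If Eb is scale degree 1 and the mode makes that degree carry a minor triad, the tonic is Eb and the mode is minor.

Eb minor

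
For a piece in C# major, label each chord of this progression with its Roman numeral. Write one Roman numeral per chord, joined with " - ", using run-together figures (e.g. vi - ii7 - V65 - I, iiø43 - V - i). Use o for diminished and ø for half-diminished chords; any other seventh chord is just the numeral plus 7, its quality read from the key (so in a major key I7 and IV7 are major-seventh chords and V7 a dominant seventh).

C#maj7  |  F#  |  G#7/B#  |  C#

I7 - IV - V65 - I

C#maj7: major seventh chord on C# = scale degree 1 → I7.
F#: major triad on F# = scale degree 4 → IV.
G#7/B# has root G#, degree 5 in C# major, so V65.
C#: root C# is the tonic; major triad there is I.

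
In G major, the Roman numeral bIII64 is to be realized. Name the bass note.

bIII in G major has root Bb; the chord is Bb-D-F.
The figure 64 means second inversion — the fifth is in the bass.

F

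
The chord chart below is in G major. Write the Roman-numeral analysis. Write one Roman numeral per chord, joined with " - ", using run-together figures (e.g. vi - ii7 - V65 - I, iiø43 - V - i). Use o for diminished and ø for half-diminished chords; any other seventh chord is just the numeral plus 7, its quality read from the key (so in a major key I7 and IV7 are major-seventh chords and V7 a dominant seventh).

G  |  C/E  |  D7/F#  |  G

G: major triad on G = scale degree 1 → I.
C/E: root C is the subdominant; major triad there is IV6.
D7/F#: dominant seventh chord on D = scale degree 5 → V65.
G: root G is the tonic; major triad there is I.

I - IV6 - V65 - I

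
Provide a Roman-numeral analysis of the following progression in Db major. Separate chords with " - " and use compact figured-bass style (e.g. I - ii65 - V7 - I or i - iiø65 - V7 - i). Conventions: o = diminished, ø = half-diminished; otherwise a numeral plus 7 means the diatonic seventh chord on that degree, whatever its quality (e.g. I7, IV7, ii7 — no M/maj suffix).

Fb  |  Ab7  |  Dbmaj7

bIII - V7 - I7

Fb: major triad on Fb — chromatic; bIII (borrowed from the parallel minor).
Ab7 has root Ab, degree 5 in Db major, so V7.
Dbmaj7: root Db is the tonic; major seventh chord there is I7.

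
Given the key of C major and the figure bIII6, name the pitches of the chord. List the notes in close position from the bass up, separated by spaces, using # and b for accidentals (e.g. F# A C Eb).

G Bb Eb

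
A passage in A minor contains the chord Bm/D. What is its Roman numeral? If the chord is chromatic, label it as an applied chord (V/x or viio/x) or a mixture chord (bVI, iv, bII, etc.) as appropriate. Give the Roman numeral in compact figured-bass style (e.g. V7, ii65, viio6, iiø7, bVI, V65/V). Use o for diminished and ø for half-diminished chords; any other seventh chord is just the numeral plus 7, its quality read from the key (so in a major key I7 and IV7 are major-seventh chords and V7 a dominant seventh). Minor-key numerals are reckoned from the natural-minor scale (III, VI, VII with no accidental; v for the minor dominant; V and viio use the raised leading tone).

ii6

The pitches B-D-F# form a minor triad rooted on B.
B is the second degree of A minor. This is the minor supertonic, borrowed from the parallel major (the Dorian ii).
With D in the bass the chord is in first inversion, so the figured bass is 6.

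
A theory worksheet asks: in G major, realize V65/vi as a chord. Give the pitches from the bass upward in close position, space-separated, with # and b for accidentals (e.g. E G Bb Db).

The slash means an applied dominant: we want the dominant of vi. In G major, vi is E minor, and its dominant is built on B.
Building a dominant seventh chord on B gives B-D#-F#-A.
With the 65 figure the chord is in first inversion; from the bass D# upward in close position it reads D#-F#-A-B.

D# F# A B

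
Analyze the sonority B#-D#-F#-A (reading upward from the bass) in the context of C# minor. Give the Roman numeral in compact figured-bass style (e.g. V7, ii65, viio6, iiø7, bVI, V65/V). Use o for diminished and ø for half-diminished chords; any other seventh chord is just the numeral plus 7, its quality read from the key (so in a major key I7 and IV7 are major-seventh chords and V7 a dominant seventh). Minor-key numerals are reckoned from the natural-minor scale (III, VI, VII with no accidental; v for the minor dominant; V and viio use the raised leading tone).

viio7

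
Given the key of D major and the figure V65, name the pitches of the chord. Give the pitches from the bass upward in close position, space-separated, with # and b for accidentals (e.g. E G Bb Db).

The numeral's case and figure indicate a dominant seventh chord. In D major its root, the dominant, is A.
That chord is spelled A-C#-E-G.
With the 65 figure the chord is in first inversion; from the bass C# upward in close position it reads C#-E-G-A.

C# E G A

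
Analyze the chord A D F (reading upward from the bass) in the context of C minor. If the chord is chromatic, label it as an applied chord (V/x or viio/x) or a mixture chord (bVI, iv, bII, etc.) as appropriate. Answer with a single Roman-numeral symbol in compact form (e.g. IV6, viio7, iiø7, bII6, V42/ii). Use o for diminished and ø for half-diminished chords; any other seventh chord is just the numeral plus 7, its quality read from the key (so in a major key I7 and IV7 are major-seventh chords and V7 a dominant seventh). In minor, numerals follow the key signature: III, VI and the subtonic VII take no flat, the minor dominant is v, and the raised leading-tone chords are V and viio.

ii64

The pitches D-F-A form a minor triad rooted on D.
D is the second degree of C minor. This is the minor supertonic, borrowed from the parallel major (the Dorian ii).
With A in the bass the chord is in second inversion, so the figured bass is 64.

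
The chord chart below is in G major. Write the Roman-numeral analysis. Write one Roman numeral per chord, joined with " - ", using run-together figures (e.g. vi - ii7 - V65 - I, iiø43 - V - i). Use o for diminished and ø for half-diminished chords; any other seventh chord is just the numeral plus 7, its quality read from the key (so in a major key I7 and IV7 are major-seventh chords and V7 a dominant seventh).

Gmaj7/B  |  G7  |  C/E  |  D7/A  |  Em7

I65 - V7/IV - IV6 - V43 - vi7

Gmaj7/B: root G is the tonic; major seventh chord there is I65.
G7: a dominant seventh chord on G, the applied dominant of IV → V7/IV.
C/E: major triad on C = scale degree 4 → IV6.
D7/A: root D is the dominant; dominant seventh chord there is V43.
Em7 has root E, degree 6 in G major, so vi7.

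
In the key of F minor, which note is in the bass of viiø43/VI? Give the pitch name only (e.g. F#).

The applied chord viiø43/VI is rooted on C: C-Eb-Gb-Bb.
The figure 43 means second inversion — the fifth is in the bass.

Gb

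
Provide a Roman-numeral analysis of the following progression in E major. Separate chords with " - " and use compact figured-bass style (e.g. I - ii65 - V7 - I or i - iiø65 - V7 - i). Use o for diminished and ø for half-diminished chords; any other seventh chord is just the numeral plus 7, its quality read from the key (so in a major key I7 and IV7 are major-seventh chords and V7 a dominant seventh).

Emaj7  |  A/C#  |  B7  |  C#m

I7 - IV6 - V7 - vi

Emaj7 has root E, degree 1 in E major, so I7.
A/C# has root A, degree 4 in E major, so IV6.
B7: root B is the dominant; dominant seventh chord there is V7.
C#m has root C#, degree 6 in E major, so vi.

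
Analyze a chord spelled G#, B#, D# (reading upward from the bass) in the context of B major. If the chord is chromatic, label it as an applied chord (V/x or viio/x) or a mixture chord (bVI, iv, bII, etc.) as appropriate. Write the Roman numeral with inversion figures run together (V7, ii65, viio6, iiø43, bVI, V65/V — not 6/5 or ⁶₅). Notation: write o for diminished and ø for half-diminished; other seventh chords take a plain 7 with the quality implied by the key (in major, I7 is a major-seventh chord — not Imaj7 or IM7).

V/ii

Stacked in thirds the chord is G#-B#-D#: a major triad on G#.
G# is not a diatonic chord root with this quality in B major, but it lies a perfect fifth above C# (ii), so the chord functions as an applied dominant of ii.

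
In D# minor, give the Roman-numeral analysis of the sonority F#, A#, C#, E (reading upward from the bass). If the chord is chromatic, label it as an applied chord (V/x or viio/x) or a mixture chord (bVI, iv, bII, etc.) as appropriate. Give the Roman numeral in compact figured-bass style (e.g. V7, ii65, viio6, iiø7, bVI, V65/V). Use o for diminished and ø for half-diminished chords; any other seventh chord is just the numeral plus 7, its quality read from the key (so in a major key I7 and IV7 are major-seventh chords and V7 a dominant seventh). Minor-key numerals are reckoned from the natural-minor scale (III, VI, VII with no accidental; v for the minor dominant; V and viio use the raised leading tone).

V7/VI

Stacked in thirds the chord is F#-A#-C#-E: a dominant seventh chord on F#.
F# is not a diatonic chord root with this quality in D# minor, but it lies a perfect fifth above B (VI), so the chord functions as an applied dominant of VI.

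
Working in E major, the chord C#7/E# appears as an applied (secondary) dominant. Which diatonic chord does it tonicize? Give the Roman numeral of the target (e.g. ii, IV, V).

ii

The chord is a dominant seventh chord on C#.
A dominant resolves down a perfect fifth: C# → F#. In E major, F# is scale degree 2, i.e. ii.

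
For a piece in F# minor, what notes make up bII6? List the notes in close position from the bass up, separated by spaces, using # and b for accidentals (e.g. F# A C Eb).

B D G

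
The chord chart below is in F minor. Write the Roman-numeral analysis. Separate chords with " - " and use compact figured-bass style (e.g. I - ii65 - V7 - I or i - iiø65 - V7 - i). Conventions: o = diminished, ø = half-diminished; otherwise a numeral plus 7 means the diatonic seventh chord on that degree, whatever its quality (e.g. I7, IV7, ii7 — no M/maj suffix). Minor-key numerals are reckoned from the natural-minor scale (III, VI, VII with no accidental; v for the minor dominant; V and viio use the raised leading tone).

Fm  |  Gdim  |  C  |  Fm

Fm: root F is the tonic; minor triad there is i.
Gdim: diminished triad on G = scale degree 2 → iio.
C has root C, degree 5 in F minor, so V.
Fm has root F, degree 1 in F minor, so i.

i - iio - V - i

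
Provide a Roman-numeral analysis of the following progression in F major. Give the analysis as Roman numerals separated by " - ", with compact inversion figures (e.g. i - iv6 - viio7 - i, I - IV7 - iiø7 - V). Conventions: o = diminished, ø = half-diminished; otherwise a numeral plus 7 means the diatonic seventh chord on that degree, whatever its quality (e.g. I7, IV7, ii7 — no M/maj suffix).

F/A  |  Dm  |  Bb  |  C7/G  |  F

I6 - vi - IV - V43 - I

F/A: root F is the tonic; major triad there is I6.
Dm: minor triad on D = scale degree 6 → vi.
Bb: root Bb is the subdominant; major triad there is IV.
C7/G: dominant seventh chord on C = scale degree 5 → V43.
F: major triad on F = scale degree 1 → I.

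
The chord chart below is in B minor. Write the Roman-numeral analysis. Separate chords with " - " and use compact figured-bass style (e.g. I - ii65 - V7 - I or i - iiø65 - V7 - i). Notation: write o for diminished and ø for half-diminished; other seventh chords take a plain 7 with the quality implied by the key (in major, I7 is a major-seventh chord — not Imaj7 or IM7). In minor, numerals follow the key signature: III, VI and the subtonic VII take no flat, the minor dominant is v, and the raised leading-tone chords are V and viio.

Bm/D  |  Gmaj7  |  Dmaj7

Bm/D: root B is the tonic; minor triad there is i6.
Gmaj7: root G is the submediant; major seventh chord there is VI7.
Dmaj7: root D is the mediant; major seventh chord there is III7.

i6 - VI7 - III7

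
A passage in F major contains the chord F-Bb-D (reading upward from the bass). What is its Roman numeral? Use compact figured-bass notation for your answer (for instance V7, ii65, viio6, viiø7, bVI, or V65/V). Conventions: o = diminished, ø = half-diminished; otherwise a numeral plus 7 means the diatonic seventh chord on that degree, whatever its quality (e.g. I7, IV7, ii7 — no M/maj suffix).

IV64

The pitches Bb-D-F form a major triad rooted on Bb.
Bb is scale degree 4 in F major, and a major triad on that degree is written IV.
With F in the bass the chord is in second inversion, so the figured bass is 64.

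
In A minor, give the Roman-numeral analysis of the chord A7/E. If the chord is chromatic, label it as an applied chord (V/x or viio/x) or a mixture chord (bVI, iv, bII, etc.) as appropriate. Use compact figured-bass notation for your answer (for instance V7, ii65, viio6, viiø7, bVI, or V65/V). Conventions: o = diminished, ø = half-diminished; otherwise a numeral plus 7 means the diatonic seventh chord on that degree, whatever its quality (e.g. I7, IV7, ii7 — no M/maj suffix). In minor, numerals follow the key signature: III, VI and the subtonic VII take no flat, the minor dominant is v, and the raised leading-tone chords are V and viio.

V43/iv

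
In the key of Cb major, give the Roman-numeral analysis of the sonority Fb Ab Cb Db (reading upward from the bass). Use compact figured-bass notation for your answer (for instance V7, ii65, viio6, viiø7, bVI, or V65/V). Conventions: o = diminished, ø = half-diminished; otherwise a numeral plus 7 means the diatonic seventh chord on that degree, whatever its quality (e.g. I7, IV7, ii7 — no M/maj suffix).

The pitches Db-Fb-Ab-Cb form a minor seventh chord rooted on Db.
In Cb major, Db is the supertonic; the diatonic minor seventh chord there is ii7.
With Fb in the bass the chord is in first inversion, so the figured bass is 65.

ii65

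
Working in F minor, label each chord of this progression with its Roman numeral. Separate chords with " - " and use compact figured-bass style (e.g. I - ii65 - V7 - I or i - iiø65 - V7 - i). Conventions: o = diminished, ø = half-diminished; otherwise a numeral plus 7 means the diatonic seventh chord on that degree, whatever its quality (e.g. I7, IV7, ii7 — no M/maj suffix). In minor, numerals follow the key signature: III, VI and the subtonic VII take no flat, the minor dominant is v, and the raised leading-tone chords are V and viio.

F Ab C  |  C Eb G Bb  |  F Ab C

i - v7 - i

F-Ab-C: minor triad on F = scale degree 1 → i.
C-Eb-G-Bb: root C is the dominant; minor seventh chord there is v7.
F-Ab-C has root F, degree 1 in F minor, so i.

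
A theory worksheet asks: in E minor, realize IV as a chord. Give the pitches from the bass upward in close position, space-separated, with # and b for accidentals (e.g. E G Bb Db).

IV is the major subdominant, borrowed from the parallel major. In E minor that root is A.
So the chord is A-C#-E, a major triad.

A C# E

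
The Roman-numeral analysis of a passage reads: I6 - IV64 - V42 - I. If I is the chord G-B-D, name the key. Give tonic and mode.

I is given as G-B-D — a major triad with root G.
If G is scale degree 1 and the mode makes that degree carry a major triad, the tonic is G and the mode is major.

G major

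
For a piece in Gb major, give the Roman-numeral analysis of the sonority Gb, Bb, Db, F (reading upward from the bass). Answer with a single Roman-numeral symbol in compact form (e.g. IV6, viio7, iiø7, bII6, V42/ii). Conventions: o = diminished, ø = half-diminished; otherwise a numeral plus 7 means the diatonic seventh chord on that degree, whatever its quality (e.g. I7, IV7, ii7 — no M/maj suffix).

I7

Stacked in thirds the chord is Gb-Bb-Db-F: a major seventh chord on Gb.
Gb is scale degree 1 in Gb major, and a major seventh chord on that degree is written I7.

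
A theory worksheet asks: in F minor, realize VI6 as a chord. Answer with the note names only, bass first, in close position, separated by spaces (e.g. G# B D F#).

F Ab Db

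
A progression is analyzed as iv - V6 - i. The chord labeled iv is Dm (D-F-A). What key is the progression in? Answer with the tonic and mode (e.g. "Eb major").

iv is given as D-F-A — a minor triad with root D.
iv on D implies D is the subdominant; that puts the tonic at A, and the lowercase numeral fits minor mode.

A minor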